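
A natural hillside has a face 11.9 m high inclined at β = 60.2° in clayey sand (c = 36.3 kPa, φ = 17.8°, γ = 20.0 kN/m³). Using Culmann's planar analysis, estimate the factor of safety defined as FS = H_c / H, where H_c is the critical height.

FS = 1.93

H_c = (4c/γ) · sinβ cosφ / [1 − cos(β − φ)]
    = (4·36.3/20.0) · sin60.2°·cos17.8° / [1 − cos42.4°]
    = 7.260 · 0.8262 / 0.2615 = 22.93 m
FS = H_c / H = 22.93 / 11.9 = 1.927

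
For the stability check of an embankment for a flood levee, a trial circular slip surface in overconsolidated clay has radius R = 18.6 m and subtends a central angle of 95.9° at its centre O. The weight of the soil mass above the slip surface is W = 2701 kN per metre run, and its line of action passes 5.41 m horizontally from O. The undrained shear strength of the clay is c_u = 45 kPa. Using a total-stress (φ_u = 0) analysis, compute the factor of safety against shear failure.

FS = 1.78

Taking moments about the centre O, the resisting moment is provided by the undrained shear strength acting along the arc:
Arc length L_a = R·θ = 18.6·(95.9°·π/180) = 18.6·1.6738 = 31.13 m
M_R = c_u·L_a·R = 45·31.13·18.6 = 26057.6 kN·m/m
M_D = W·d = 2701·5.41 = 14612.4 kN·m/m
FS = M_R / M_D = 26057.6 / 14612.4 = 1.783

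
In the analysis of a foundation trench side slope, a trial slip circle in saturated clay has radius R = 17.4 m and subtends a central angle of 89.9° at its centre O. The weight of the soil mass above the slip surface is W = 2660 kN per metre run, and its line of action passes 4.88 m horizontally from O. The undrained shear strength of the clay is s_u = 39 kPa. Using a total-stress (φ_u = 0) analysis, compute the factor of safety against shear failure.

FS = 1.43

Taking moments about the centre O, the resisting moment is provided by the undrained shear strength acting along the arc:
Arc length L_a = R·θ = 17.4·(89.9°·π/180) = 17.4·1.5691 = 27.30 m
M_R = s_u·L_a·R = 39·27.30·17.4 = 18526.8 kN·m/m
M_D = W·d = 2660·4.88 = 12980.8 kN·m/m
FS = M_R / M_D = 18526.8 / 12980.8 = 1.427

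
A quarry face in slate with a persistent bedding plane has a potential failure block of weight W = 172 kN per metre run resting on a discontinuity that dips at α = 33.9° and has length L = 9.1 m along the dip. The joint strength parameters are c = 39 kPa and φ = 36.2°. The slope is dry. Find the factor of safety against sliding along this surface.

Resolving the block weight along and normal to the plane and applying the Mohr–Coulomb strength on the joint:
N' = W cosα = 172·cos33.9° = 142.8 kN/m
Driving force T = W sinα = 172·sin33.9° = 95.9 kN/m
Resisting force R = c·L + N'·tanφ = 39·9.1 + 142.8·tan36.2° = 354.9 + 104.5 = 459.4 kN/m
FS = R / T = 459.4 / 95.9 = 4.789

FS = 4.79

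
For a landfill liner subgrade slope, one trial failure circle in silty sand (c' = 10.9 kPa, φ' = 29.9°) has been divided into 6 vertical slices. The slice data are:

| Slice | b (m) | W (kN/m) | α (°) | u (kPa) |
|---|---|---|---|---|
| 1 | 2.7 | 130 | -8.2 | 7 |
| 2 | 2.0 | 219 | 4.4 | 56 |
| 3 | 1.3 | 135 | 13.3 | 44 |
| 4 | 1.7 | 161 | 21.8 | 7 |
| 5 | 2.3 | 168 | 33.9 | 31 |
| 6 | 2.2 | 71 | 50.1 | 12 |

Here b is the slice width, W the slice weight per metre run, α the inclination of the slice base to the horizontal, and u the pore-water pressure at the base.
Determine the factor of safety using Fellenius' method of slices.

Ordinary method of slices: FS = Σ[c'·Δl_i + (W_i cosα_i − u_i·Δl_i)·tanφ'] / Σ W_i sinα_i, with Δl_i = b_i / cosα_i.
Slice 1: Δl = 2.7/cos(-8.2°) = 2.728 m; N'_1 = 130·cos(-8.2°) − 7·2.728 = 109.6; c'Δl = 29.73; W sinα = -18.5
Slice 2: Δl = 2.0/cos4.4° = 2.006 m; N'_2 = 219·cos4.4° − 56·2.006 = 106.0; c'Δl = 21.86; W sinα = 16.8
Slice 3: Δl = 1.3/cos13.3° = 1.336 m; N'_3 = 135·cos13.3° − 44·1.336 = 72.6; c'Δl = 14.56; W sinα = 31.1
Slice 4: Δl = 1.7/cos21.8° = 1.831 m; N'_4 = 161·cos21.8° − 7·1.831 = 136.7; c'Δl = 19.96; W sinα = 59.8
Slice 5: Δl = 2.3/cos33.9° = 2.771 m; N'_5 = 168·cos33.9° − 31·2.771 = 53.5; c'Δl = 30.20; W sinα = 93.7
Slice 6: Δl = 2.2/cos50.1° = 3.430 m; N'_6 = 71·cos50.1° − 12·3.430 = 4.4; c'Δl = 37.38; W sinα = 54.5
Σc'Δl = 153.7 kN/m; ΣN' = 482.8 kN/m; ΣW sinα = 237.3 kN/m
Resisting = 153.7 + 482.8·tan29.9° = 153.7 + 277.6 = 431.3 kN/m
FS = 431.3 / 237.3 = 1.818

FS = 1.82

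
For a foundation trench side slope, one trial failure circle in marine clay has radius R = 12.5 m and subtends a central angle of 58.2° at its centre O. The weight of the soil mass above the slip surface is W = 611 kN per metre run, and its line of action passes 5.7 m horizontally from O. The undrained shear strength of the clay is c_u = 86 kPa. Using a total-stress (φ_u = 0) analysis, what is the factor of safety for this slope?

Taking moments about the centre O, the resisting moment is provided by the undrained shear strength acting along the arc:
Arc length L_a = R·θ = 12.5·(58.2°·π/180) = 12.5·1.0158 = 12.70 m
M_R = c_u·L_a·R = 86·12.70·12.5 = 13649.6 kN·m/m
M_D = W·d = 611·5.7 = 3482.7 kN·m/m
FS = M_R / M_D = 13649.6 / 3482.7 = 3.919

FS = 3.92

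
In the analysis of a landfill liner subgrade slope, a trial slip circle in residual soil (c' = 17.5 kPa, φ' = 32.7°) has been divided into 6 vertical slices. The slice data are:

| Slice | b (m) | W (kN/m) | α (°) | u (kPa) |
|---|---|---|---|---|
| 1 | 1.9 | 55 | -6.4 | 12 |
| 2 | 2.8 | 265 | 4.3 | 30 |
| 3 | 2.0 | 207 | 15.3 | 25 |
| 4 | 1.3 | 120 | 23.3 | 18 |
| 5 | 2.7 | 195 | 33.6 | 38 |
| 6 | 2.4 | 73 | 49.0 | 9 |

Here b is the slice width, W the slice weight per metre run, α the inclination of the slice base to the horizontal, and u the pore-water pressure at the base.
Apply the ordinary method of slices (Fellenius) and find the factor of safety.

FS = 2.10

Ordinary method of slices: FS = Σ[c'·Δl_i + (W_i cosα_i − u_i·Δl_i)·tanφ'] / Σ W_i sinα_i, with Δl_i = b_i / cosα_i.
Slice 1: Δl = 1.9/cos(-6.4°) = 1.912 m; N'_1 = 55·cos(-6.4°) − 12·1.912 = 31.7; c'Δl = 33.46; W sinα = -6.1
Slice 2: Δl = 2.8/cos4.3° = 2.808 m; N'_2 = 265·cos4.3° − 30·2.808 = 180.0; c'Δl = 49.14; W sinα = 19.9
Slice 3: Δl = 2.0/cos15.3° = 2.073 m; N'_3 = 207·cos15.3° − 25·2.073 = 147.8; c'Δl = 36.29; W sinα = 54.6
Slice 4: Δl = 1.3/cos23.3° = 1.415 m; N'_4 = 120·cos23.3° − 18·1.415 = 84.7; c'Δl = 24.77; W sinα = 47.5
Slice 5: Δl = 2.7/cos33.6° = 3.242 m; N'_5 = 195·cos33.6° − 38·3.242 = 39.2; c'Δl = 56.73; W sinα = 107.9
Slice 6: Δl = 2.4/cos49.0° = 3.658 m; N'_6 = 73·cos49.0° − 9·3.658 = 15.0; c'Δl = 64.02; W sinα = 55.1
Σc'Δl = 264.4 kN/m; ΣN' = 498.5 kN/m; ΣW sinα = 278.8 kN/m
Resisting = 264.4 + 498.5·tan32.7° = 264.4 + 320.0 = 584.4 kN/m
FS = 584.4 / 278.8 = 2.096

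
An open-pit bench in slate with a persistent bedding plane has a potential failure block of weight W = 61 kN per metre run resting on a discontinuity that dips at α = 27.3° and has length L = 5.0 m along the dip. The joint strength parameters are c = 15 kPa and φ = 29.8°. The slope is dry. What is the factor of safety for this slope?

FS = 3.79

Resolving the block weight along and normal to the plane and applying the Mohr–Coulomb strength on the joint:
N' = W cosα = 61·cos27.3° = 54.2 kN/m
Driving force T = W sinα = 61·sin27.3° = 28.0 kN/m
Resisting force R = c·L + N'·tanφ = 15·5.0 + 54.2·tan29.8° = 75.0 + 31.0 = 106.0 kN/m
FS = R / T = 106.0 / 28.0 = 3.790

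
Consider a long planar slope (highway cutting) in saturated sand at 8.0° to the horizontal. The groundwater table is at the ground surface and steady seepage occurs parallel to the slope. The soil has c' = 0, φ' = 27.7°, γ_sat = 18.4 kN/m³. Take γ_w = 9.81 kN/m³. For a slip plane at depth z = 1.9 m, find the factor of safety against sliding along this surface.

With seepage parallel to the slope and the water table at the surface, the effective normal stress on the slip plane uses the buoyant unit weight γ' = γ_sat − γ_w while the driving shear stress uses γ_sat:
FS = [c' + γ' z cos²β tanφ'] / [γ_sat z sinβ cosβ]
(For c' = 0 this reduces to FS = (γ'/γ_sat)·tanφ'/tanβ.)
γ' = 18.4 − 9.81 = 8.59 kN/m³
Numerator = 0.0 + 8.59·1.9·cos²8.0°·tan27.7° = 0.0 + 8.59·1.9·0.9806·0.5250 = 8.403 kPa
Denominator = 18.4·1.9·sin8.0°·cos8.0° = 18.4·1.9·0.1392·0.9903 = 4.818 kPa
FS = 8.403 / 4.818 = 1.744

FS = 1.74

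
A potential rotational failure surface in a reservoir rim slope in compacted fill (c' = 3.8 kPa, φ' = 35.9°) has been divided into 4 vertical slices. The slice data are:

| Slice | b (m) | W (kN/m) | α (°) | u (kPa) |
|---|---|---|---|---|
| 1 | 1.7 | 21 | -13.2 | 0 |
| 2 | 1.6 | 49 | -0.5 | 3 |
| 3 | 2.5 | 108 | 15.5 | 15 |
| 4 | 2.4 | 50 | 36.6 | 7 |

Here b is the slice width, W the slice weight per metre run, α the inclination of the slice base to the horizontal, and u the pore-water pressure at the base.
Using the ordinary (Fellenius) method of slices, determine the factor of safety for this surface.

FS = 2.65

Ordinary method of slices: FS = Σ[c'·Δl_i + (W_i cosα_i − u_i·Δl_i)·tanφ'] / Σ W_i sinα_i, with Δl_i = b_i / cosα_i.
Slice 1: Δl = 1.7/cos(-13.2°) = 1.746 m; N'_1 = 21·cos(-13.2°) − 0·1.746 = 20.4; c'Δl = 6.64; W sinα = -4.8
Slice 2: Δl = 1.6/cos(-0.5°) = 1.600 m; N'_2 = 49·cos(-0.5°) − 3·1.600 = 44.2; c'Δl = 6.08; W sinα = -0.4
Slice 3: Δl = 2.5/cos15.5° = 2.594 m; N'_3 = 108·cos15.5° − 15·2.594 = 65.2; c'Δl = 9.86; W sinα = 28.9
Slice 4: Δl = 2.4/cos36.6° = 2.989 m; N'_4 = 50·cos36.6° − 7·2.989 = 19.2; c'Δl = 11.36; W sinα = 29.8
Σc'Δl = 33.9 kN/m; ΣN' = 149.0 kN/m; ΣW sinα = 53.5 kN/m
Resisting = 33.9 + 149.0·tan35.9° = 33.9 + 107.9 = 141.8 kN/m
FS = 141.8 / 53.5 = 2.653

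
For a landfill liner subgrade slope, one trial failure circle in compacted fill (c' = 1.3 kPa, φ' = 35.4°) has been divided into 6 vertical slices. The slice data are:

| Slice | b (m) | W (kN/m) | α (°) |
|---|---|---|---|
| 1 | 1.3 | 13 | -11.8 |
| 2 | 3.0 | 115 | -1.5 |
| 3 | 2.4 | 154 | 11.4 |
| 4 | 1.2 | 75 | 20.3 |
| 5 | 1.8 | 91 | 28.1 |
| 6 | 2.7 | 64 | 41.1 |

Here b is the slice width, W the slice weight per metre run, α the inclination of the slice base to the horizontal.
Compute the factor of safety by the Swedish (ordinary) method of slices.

Ordinary method of slices: FS = Σ[c'·Δl_i + (W_i cosα_i)·tanφ'] / Σ W_i sinα_i, with Δl_i = b_i / cosα_i.
Slice 1: Δl = 1.3/cos(-11.8°) = 1.328 m; N'_1 = 13·cos(-11.8°) = 12.7; c'Δl = 1.73; W sinα = -2.7
Slice 2: Δl = 3.0/cos(-1.5°) = 3.001 m; N'_2 = 115·cos(-1.5°) = 115.0; c'Δl = 3.90; W sinα = -3.0
Slice 3: Δl = 2.4/cos11.4° = 2.448 m; N'_3 = 154·cos11.4° = 151.0; c'Δl = 3.18; W sinα = 30.4
Slice 4: Δl = 1.2/cos20.3° = 1.279 m; N'_4 = 75·cos20.3° = 70.3; c'Δl = 1.66; W sinα = 26.0
Slice 5: Δl = 1.8/cos28.1° = 2.041 m; N'_5 = 91·cos28.1° = 80.3; c'Δl = 2.65; W sinα = 42.9
Slice 6: Δl = 2.7/cos41.1° = 3.583 m; N'_6 = 64·cos41.1° = 48.2; c'Δl = 4.66; W sinα = 42.1
Σc'Δl = 17.8 kN/m; ΣN' = 477.5 kN/m; ΣW sinα = 135.7 kN/m
Resisting = 17.8 + 477.5·tan35.4° = 17.8 + 339.3 = 357.1 kN/m
FS = 357.1 / 135.7 = 2.631

FS = 2.63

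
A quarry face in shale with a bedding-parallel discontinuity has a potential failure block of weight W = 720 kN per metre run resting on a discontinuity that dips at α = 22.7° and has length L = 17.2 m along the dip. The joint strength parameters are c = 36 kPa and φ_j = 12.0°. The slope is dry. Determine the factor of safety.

FS = 2.74

Resolving the block weight along and normal to the plane and applying the Mohr–Coulomb strength on the joint:
N' = W cosα = 720·cos22.7° = 664.2 kN/m
Driving force T = W sinα = 720·sin22.7° = 277.9 kN/m
Resisting force R = c·L + N'·tanφ_j = 36·17.2 + 664.2·tan12.0° = 619.2 + 141.2 = 760.4 kN/m
FS = R / T = 760.4 / 277.9 = 2.737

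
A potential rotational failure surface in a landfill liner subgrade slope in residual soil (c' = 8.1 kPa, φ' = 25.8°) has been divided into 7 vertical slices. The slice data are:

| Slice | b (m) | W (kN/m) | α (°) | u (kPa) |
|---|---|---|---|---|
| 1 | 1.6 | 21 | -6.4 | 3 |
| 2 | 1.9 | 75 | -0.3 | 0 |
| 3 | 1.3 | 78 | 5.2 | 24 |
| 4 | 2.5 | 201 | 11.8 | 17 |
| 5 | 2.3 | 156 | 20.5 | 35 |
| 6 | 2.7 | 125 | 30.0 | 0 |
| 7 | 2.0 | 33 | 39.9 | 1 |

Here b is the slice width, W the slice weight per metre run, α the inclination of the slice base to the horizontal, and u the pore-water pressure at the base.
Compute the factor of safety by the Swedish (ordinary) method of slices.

FS = 1.95

Ordinary method of slices: FS = Σ[c'·Δl_i + (W_i cosα_i − u_i·Δl_i)·tanφ'] / Σ W_i sinα_i, with Δl_i = b_i / cosα_i.
Slice 1: Δl = 1.6/cos(-6.4°) = 1.610 m; N'_1 = 21·cos(-6.4°) − 3·1.610 = 16.0; c'Δl = 13.04; W sinα = -2.3
Slice 2: Δl = 1.9/cos(-0.3°) = 1.900 m; N'_2 = 75·cos(-0.3°) − 0·1.900 = 75.0; c'Δl = 15.39; W sinα = -0.4
Slice 3: Δl = 1.3/cos5.2° = 1.305 m; N'_3 = 78·cos5.2° − 24·1.305 = 46.4; c'Δl = 10.57; W sinα = 7.1
Slice 4: Δl = 2.5/cos11.8° = 2.554 m; N'_4 = 201·cos11.8° − 17·2.554 = 153.3; c'Δl = 20.69; W sinα = 41.1
Slice 5: Δl = 2.3/cos20.5° = 2.456 m; N'_5 = 156·cos20.5° − 35·2.456 = 60.2; c'Δl = 19.89; W sinα = 54.6
Slice 6: Δl = 2.7/cos30.0° = 3.118 m; N'_6 = 125·cos30.0° − 0·3.118 = 108.3; c'Δl = 25.25; W sinα = 62.5
Slice 7: Δl = 2.0/cos39.9° = 2.607 m; N'_7 = 33·cos39.9° − 1·2.607 = 22.7; c'Δl = 21.12; W sinα = 21.2
Σc'Δl = 126.0 kN/m; ΣN' = 481.9 kN/m; ΣW sinα = 183.7 kN/m
Resisting = 126.0 + 481.9·tan25.8° = 126.0 + 232.9 = 358.9 kN/m
FS = 358.9 / 183.7 = 1.953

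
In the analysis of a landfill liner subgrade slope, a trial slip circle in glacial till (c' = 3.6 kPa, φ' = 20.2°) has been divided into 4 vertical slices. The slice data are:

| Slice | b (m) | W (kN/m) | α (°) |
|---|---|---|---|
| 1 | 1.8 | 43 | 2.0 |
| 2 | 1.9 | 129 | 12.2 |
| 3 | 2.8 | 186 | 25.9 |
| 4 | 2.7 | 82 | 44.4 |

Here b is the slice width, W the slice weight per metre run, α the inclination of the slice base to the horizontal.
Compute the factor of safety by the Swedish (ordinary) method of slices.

FS = 1.10

Ordinary method of slices: FS = Σ[c'·Δl_i + (W_i cosα_i)·tanφ'] / Σ W_i sinα_i, with Δl_i = b_i / cosα_i.
Slice 1: Δl = 1.8/cos2.0° = 1.801 m; N'_1 = 43·cos2.0° = 43.0; c'Δl = 6.48; W sinα = 1.5
Slice 2: Δl = 1.9/cos12.2° = 1.944 m; N'_2 = 129·cos12.2° = 126.1; c'Δl = 7.00; W sinα = 27.3
Slice 3: Δl = 2.8/cos25.9° = 3.113 m; N'_3 = 186·cos25.9° = 167.3; c'Δl = 11.21; W sinα = 81.2
Slice 4: Δl = 2.7/cos44.4° = 3.779 m; N'_4 = 82·cos44.4° = 58.6; c'Δl = 13.60; W sinα = 57.4
Σc'Δl = 38.3 kN/m; ΣN' = 395.0 kN/m; ΣW sinα = 167.4 kN/m
Resisting = 38.3 + 395.0·tan20.2° = 38.3 + 145.3 = 183.6 kN/m
FS = 183.6 / 167.4 = 1.097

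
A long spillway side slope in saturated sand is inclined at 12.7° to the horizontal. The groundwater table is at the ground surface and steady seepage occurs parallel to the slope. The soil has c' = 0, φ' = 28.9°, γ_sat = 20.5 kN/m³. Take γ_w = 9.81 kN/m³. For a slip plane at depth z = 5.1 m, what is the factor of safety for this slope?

With seepage parallel to the slope and the water table at the surface, the effective normal stress on the slip plane uses the buoyant unit weight γ' = γ_sat − γ_w while the driving shear stress uses γ_sat:
FS = [c' + γ' z cos²β tanφ'] / [γ_sat z sinβ cosβ]
(For c' = 0 this reduces to FS = (γ'/γ_sat)·tanφ'/tanβ.)
γ' = 20.5 − 9.81 = 10.69 kN/m³
Numerator = 0.0 + 10.69·5.1·cos²12.7°·tan28.9° = 0.0 + 10.69·5.1·0.9517·0.5520 = 28.641 kPa
Denominator = 20.5·5.1·sin12.7°·cos12.7° = 20.5·5.1·0.2198·0.9755 = 22.423 kPa
FS = 28.641 / 22.423 = 1.277

FS = 1.28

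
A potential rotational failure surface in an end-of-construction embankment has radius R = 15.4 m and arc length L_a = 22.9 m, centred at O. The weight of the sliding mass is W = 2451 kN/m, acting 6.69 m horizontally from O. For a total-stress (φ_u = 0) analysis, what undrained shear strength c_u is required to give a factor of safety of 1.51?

FS = c_u·L_a·R / (W·d), so c_u = FS·W·d / (L_a·R).
c_u = 1.51·2451·6.69 / (22.90·15.4) = 24759.8 / 352.66 = 70.21 kPa

c_u = 70.2 kPa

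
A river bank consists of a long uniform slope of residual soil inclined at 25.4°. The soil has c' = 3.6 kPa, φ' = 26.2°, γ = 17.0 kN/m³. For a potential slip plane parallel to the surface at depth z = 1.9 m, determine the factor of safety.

For an infinite slope with a slip plane parallel to the surface (no pore pressure): FS = [c' + γz cos²β tanφ'] / [γz sinβ cosβ].
γz = 17.0·1.9 = 32.30 kN/m²
Numerator = 3.6 + 32.30·cos²25.4°·tan26.2° = 3.6 + 32.30·0.8160·0.4921 = 16.569 kPa
Denominator = 32.30·sin25.4°·cos25.4° = 32.30·0.4289·0.9033 = 12.515 kPa
FS = 16.569 / 12.515 = 1.324

FS = 1.32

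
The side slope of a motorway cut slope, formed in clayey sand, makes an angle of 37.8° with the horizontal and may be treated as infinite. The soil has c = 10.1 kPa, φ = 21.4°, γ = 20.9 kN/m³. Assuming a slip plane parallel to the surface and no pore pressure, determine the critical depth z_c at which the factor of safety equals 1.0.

z_c = 2.02 m

Setting FS = 1.00 in FS = [c + γz cos²β tanφ] / [γz sinβ cosβ] and solving for z:
z = c / [γ cosβ (FS·sinβ − cosβ·tanφ)]
  = 10.1 / [20.9·cos37.8°·(1.00·sin37.8° − cos37.8°·tan21.4°)]
  = 10.1 / [20.9·0.7902·(1.00·0.6129 − 0.7902·0.3919)]
  = 10.1 / 5.0079 = 2.017 m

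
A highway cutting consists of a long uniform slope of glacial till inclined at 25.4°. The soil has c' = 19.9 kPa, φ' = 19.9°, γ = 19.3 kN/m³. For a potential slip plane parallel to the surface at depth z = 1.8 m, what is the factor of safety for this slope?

For an infinite slope with a slip plane parallel to the surface (no pore pressure): FS = [c' + γz cos²β tanφ'] / [γz sinβ cosβ].
γz = 19.3·1.8 = 34.74 kN/m²
Numerator = 19.9 + 34.74·cos²25.4°·tan19.9° = 19.9 + 34.74·0.8160·0.3620 = 30.162 kPa
Denominator = 34.74·sin25.4°·cos25.4° = 34.74·0.4289·0.9033 = 13.461 kPa
FS = 30.162 / 13.461 = 2.241

FS = 2.24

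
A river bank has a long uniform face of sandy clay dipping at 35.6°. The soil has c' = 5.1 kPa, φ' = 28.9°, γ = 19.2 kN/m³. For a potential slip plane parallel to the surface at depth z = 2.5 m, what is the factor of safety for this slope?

For an infinite slope with a slip plane parallel to the surface (no pore pressure): FS = [c' + γz cos²β tanφ'] / [γz sinβ cosβ].
γz = 19.2·2.5 = 48.00 kN/m²
Numerator = 5.1 + 48.00·cos²35.6°·tan28.9° = 5.1 + 48.00·0.6611·0.5520 = 22.618 kPa
Denominator = 48.00·sin35.6°·cos35.6° = 48.00·0.5821·0.8131 = 22.720 kPa
FS = 22.618 / 22.720 = 0.996

FS = 1.00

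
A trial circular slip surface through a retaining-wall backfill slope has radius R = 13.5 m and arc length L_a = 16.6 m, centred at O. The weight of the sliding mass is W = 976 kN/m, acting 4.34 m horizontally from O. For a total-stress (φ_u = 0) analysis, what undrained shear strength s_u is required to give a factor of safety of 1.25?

s_u = 23.6 kPa

FS = s_u·L_a·R / (W·d), so s_u = FS·W·d / (L_a·R).
s_u = 1.25·976·4.34 / (16.60·13.5) = 5294.8 / 224.10 = 23.63 kPa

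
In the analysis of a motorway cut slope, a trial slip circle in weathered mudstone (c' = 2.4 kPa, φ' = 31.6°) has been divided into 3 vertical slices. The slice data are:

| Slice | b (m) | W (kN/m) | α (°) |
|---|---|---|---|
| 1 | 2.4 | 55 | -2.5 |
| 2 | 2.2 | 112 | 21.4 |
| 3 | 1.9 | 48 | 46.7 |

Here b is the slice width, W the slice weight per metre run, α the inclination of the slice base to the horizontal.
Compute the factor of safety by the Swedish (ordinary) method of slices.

FS = 1.86

Ordinary method of slices: FS = Σ[c'·Δl_i + (W_i cosα_i)·tanφ'] / Σ W_i sinα_i, with Δl_i = b_i / cosα_i.
Slice 1: Δl = 2.4/cos(-2.5°) = 2.402 m; N'_1 = 55·cos(-2.5°) = 54.9; c'Δl = 5.77; W sinα = -2.4
Slice 2: Δl = 2.2/cos21.4° = 2.363 m; N'_2 = 112·cos21.4° = 104.3; c'Δl = 5.67; W sinα = 40.9
Slice 3: Δl = 1.9/cos46.7° = 2.770 m; N'_3 = 48·cos46.7° = 32.9; c'Δl = 6.65; W sinα = 34.9
Σc'Δl = 18.1 kN/m; ΣN' = 192.1 kN/m; ΣW sinα = 73.4 kN/m
Resisting = 18.1 + 192.1·tan31.6° = 18.1 + 118.2 = 136.3 kN/m
FS = 136.3 / 73.4 = 1.857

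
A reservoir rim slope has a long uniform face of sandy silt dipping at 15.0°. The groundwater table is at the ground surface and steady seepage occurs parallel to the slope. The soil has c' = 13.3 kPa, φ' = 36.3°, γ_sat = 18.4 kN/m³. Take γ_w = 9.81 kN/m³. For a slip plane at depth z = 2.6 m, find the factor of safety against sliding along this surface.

FS = 2.39

With seepage parallel to the slope and the water table at the surface, the effective normal stress on the slip plane uses the buoyant unit weight γ' = γ_sat − γ_w while the driving shear stress uses γ_sat:
FS = [c' + γ' z cos²β tanφ'] / [γ_sat z sinβ cosβ]
γ' = 18.4 − 9.81 = 8.59 kN/m³
Numerator = 13.3 + 8.59·2.6·cos²15.0°·tan36.3° = 13.3 + 8.59·2.6·0.9330·0.7346 = 28.607 kPa
Denominator = 18.4·2.6·sin15.0°·cos15.0° = 18.4·2.6·0.2588·0.9659 = 11.960 kPa
FS = 28.607 / 11.960 = 2.392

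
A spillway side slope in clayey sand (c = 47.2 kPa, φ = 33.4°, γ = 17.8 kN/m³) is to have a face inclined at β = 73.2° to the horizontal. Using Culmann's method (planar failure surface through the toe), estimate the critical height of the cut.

H_c = 36.58 m

Culmann's analysis gives the critical failure plane at α_cr = (β + φ)/2 = (73.2 + 33.4)/2 = 53.3°, and the critical height
H_c = (4c/γ) · sinβ cosφ / [1 − cos(β − φ)]
    = (4·47.2/17.8) · sin73.2°·cos33.4° / [1 − cos(39.8°)]
    = 10.607 · 0.9573·0.8348 / [1 − 0.7683]
    = 10.607 · 0.7992 / 0.2317
    = 36.58 m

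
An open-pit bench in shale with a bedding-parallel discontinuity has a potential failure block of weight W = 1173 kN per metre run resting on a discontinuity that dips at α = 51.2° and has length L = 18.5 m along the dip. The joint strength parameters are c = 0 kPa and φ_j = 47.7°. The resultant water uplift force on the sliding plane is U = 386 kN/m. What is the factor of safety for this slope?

Resolving the block weight along and normal to the plane and applying the Mohr–Coulomb strength on the joint:
N' = W cosα − U = 1173·cos51.2° − 386 = 349.0 kN/m
Driving force T = W sinα = 1173·sin51.2° = 914.2 kN/m
Resisting force R = c·L + N'·tanφ_j = 0·18.5 + 349.0·tan47.7° = 0.0 + 383.6 = 383.6 kN/m
FS = R / T = 383.6 / 914.2 = 0.420

FS = 0.42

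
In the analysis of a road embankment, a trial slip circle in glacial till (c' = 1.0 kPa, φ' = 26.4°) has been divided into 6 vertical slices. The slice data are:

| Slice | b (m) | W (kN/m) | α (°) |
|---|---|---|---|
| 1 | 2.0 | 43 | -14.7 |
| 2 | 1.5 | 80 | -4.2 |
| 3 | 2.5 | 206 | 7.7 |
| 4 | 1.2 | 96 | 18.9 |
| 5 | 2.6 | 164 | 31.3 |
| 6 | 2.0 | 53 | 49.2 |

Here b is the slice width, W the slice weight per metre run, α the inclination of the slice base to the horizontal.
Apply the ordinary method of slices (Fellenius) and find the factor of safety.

Ordinary method of slices: FS = Σ[c'·Δl_i + (W_i cosα_i)·tanφ'] / Σ W_i sinα_i, with Δl_i = b_i / cosα_i.
Slice 1: Δl = 2.0/cos(-14.7°) = 2.068 m; N'_1 = 43·cos(-14.7°) = 41.6; c'Δl = 2.07; W sinα = -10.9
Slice 2: Δl = 1.5/cos(-4.2°) = 1.504 m; N'_2 = 80·cos(-4.2°) = 79.8; c'Δl = 1.50; W sinα = -5.9
Slice 3: Δl = 2.5/cos7.7° = 2.523 m; N'_3 = 206·cos7.7° = 204.1; c'Δl = 2.52; W sinα = 27.6
Slice 4: Δl = 1.2/cos18.9° = 1.268 m; N'_4 = 96·cos18.9° = 90.8; c'Δl = 1.27; W sinα = 31.1
Slice 5: Δl = 2.6/cos31.3° = 3.043 m; N'_5 = 164·cos31.3° = 140.1; c'Δl = 3.04; W sinα = 85.2
Slice 6: Δl = 2.0/cos49.2° = 3.061 m; N'_6 = 53·cos49.2° = 34.6; c'Δl = 3.06; W sinα = 40.1
Σc'Δl = 13.5 kN/m; ΣN' = 591.1 kN/m; ΣW sinα = 167.2 kN/m
Resisting = 13.5 + 591.1·tan26.4° = 13.5 + 293.4 = 306.9 kN/m
FS = 306.9 / 167.2 = 1.835

FS = 1.83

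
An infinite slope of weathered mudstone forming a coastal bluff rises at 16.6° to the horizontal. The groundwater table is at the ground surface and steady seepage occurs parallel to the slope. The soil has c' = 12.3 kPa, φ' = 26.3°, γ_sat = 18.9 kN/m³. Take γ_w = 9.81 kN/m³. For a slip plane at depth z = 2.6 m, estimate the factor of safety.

With seepage parallel to the slope and the water table at the surface, the effective normal stress on the slip plane uses the buoyant unit weight γ' = γ_sat − γ_w while the driving shear stress uses γ_sat:
FS = [c' + γ' z cos²β tanφ'] / [γ_sat z sinβ cosβ]
γ' = 18.9 − 9.81 = 9.09 kN/m³
Numerator = 12.3 + 9.09·2.6·cos²16.6°·tan26.3° = 12.3 + 9.09·2.6·0.9184·0.4942 = 23.027 kPa
Denominator = 18.9·2.6·sin16.6°·cos16.6° = 18.9·2.6·0.2857·0.9583 = 13.454 kPa
FS = 23.027 / 13.454 = 1.712

FS = 1.71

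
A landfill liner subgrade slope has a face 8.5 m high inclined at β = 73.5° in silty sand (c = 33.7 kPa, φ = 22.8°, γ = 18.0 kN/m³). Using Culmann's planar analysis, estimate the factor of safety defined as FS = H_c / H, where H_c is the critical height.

FS = 2.12

H_c = (4c/γ) · sinβ cosφ / [1 − cos(β − φ)]
    = (4·33.7/18.0) · sin73.5°·cos22.8° / [1 − cos50.7°]
    = 7.489 · 0.8839 / 0.3666 = 18.06 m
FS = H_c / H = 18.06 / 8.5 = 2.124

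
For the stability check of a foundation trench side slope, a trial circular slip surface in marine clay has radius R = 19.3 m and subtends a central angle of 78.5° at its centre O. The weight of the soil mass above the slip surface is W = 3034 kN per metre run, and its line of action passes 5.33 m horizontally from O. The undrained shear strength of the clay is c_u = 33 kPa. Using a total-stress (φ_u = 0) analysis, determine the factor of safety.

Taking moments about the centre O, the resisting moment is provided by the undrained shear strength acting along the arc:
Arc length L_a = R·θ = 19.3·(78.5°·π/180) = 19.3·1.3701 = 26.44 m
M_R = c_u·L_a·R = 33·26.44·19.3 = 16841.3 kN·m/m
M_D = W·d = 3034·5.33 = 16171.2 kN·m/m
FS = M_R / M_D = 16841.3 / 16171.2 = 1.041

FS = 1.04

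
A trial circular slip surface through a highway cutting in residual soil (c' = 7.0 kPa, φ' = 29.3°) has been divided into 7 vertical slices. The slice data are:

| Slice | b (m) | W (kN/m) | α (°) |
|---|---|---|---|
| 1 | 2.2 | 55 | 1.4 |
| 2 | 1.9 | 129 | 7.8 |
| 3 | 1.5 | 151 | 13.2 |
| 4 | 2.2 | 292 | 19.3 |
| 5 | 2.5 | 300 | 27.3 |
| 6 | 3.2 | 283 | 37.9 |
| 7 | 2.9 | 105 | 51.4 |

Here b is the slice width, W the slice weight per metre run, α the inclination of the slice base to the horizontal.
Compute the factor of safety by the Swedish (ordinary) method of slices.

FS = 1.45

Ordinary method of slices: FS = Σ[c'·Δl_i + (W_i cosα_i)·tanφ'] / Σ W_i sinα_i, with Δl_i = b_i / cosα_i.
Slice 1: Δl = 2.2/cos1.4° = 2.201 m; N'_1 = 55·cos1.4° = 55.0; c'Δl = 15.40; W sinα = 1.3
Slice 2: Δl = 1.9/cos7.8° = 1.918 m; N'_2 = 129·cos7.8° = 127.8; c'Δl = 13.42; W sinα = 17.5
Slice 3: Δl = 1.5/cos13.2° = 1.541 m; N'_3 = 151·cos13.2° = 147.0; c'Δl = 10.78; W sinα = 34.5
Slice 4: Δl = 2.2/cos19.3° = 2.331 m; N'_4 = 292·cos19.3° = 275.6; c'Δl = 16.32; W sinα = 96.5
Slice 5: Δl = 2.5/cos27.3° = 2.813 m; N'_5 = 300·cos27.3° = 266.6; c'Δl = 19.69; W sinα = 137.6
Slice 6: Δl = 3.2/cos37.9° = 4.055 m; N'_6 = 283·cos37.9° = 223.3; c'Δl = 28.39; W sinα = 173.8
Slice 7: Δl = 2.9/cos51.4° = 4.648 m; N'_7 = 105·cos51.4° = 65.5; c'Δl = 32.54; W sinα = 82.1
Σc'Δl = 136.5 kN/m; ΣN' = 1160.8 kN/m; ΣW sinα = 543.3 kN/m
Resisting = 136.5 + 1160.8·tan29.3° = 136.5 + 651.4 = 788.0 kN/m
FS = 788.0 / 543.3 = 1.450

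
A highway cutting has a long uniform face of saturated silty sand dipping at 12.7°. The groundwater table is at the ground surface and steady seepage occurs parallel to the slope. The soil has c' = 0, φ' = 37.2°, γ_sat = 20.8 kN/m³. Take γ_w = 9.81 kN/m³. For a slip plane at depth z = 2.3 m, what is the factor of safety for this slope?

FS = 1.78

With seepage parallel to the slope and the water table at the surface, the effective normal stress on the slip plane uses the buoyant unit weight γ' = γ_sat − γ_w while the driving shear stress uses γ_sat:
FS = [c' + γ' z cos²β tanφ'] / [γ_sat z sinβ cosβ]
(For c' = 0 this reduces to FS = (γ'/γ_sat)·tanφ'/tanβ.)
γ' = 20.8 − 9.81 = 10.99 kN/m³
Numerator = 0.0 + 10.99·2.3·cos²12.7°·tan37.2° = 0.0 + 10.99·2.3·0.9517·0.7590 = 18.259 kPa
Denominator = 20.8·2.3·sin12.7°·cos12.7° = 20.8·2.3·0.2198·0.9755 = 10.260 kPa
FS = 18.259 / 10.260 = 1.780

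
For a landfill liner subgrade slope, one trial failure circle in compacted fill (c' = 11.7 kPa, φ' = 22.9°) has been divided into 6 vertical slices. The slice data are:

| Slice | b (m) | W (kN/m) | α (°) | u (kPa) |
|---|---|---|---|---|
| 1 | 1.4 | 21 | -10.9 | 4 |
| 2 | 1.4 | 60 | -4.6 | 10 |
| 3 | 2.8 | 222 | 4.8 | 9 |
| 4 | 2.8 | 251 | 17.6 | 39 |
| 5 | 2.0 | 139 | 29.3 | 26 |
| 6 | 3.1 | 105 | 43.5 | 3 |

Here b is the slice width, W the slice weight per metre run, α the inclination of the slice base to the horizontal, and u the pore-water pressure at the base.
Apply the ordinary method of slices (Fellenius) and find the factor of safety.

Ordinary method of slices: FS = Σ[c'·Δl_i + (W_i cosα_i − u_i·Δl_i)·tanφ'] / Σ W_i sinα_i, with Δl_i = b_i / cosα_i.
Slice 1: Δl = 1.4/cos(-10.9°) = 1.426 m; N'_1 = 21·cos(-10.9°) − 4·1.426 = 14.9; c'Δl = 16.68; W sinα = -4.0
Slice 2: Δl = 1.4/cos(-4.6°) = 1.405 m; N'_2 = 60·cos(-4.6°) − 10·1.405 = 45.8; c'Δl = 16.43; W sinα = -4.8
Slice 3: Δl = 2.8/cos4.8° = 2.810 m; N'_3 = 222·cos4.8° − 9·2.810 = 195.9; c'Δl = 32.88; W sinα = 18.6
Slice 4: Δl = 2.8/cos17.6° = 2.938 m; N'_4 = 251·cos17.6° − 39·2.938 = 124.7; c'Δl = 34.37; W sinα = 75.9
Slice 5: Δl = 2.0/cos29.3° = 2.293 m; N'_5 = 139·cos29.3° − 26·2.293 = 61.6; c'Δl = 26.83; W sinα = 68.0
Slice 6: Δl = 3.1/cos43.5° = 4.274 m; N'_6 = 105·cos43.5° − 3·4.274 = 63.3; c'Δl = 50.00; W sinα = 72.3
Σc'Δl = 177.2 kN/m; ΣN' = 506.2 kN/m; ΣW sinα = 226.0 kN/m
Resisting = 177.2 + 506.2·tan22.9° = 177.2 + 213.8 = 391.0 kN/m
FS = 391.0 / 226.0 = 1.730

FS = 1.73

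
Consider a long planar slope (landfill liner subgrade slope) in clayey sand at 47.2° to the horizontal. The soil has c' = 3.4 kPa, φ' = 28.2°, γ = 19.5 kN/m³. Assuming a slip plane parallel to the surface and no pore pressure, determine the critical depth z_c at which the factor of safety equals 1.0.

z_c = 0.69 m

Setting FS = 1.00 in FS = [c' + γz cos²β tanφ'] / [γz sinβ cosβ] and solving for z:
z = c' / [γ cosβ (FS·sinβ − cosβ·tanφ')]
  = 3.4 / [19.5·cos47.2°·(1.00·sin47.2° − cos47.2°·tan28.2°)]
  = 3.4 / [19.5·0.6794·(1.00·0.7337 − 0.6794·0.5362)]
  = 3.4 / 4.8944 = 0.695 m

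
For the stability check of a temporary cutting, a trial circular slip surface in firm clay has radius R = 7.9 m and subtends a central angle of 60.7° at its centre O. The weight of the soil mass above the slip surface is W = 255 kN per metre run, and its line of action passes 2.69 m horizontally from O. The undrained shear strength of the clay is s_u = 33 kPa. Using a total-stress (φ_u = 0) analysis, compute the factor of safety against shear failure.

Taking moments about the centre O, the resisting moment is provided by the undrained shear strength acting along the arc:
Arc length L_a = R·θ = 7.9·(60.7°·π/180) = 7.9·1.0594 = 8.37 m
M_R = s_u·L_a·R = 33·8.37·7.9 = 2181.9 kN·m/m
M_D = W·d = 255·2.69 = 685.9 kN·m/m
FS = M_R / M_D = 2181.9 / 685.9 = 3.181

FS = 3.18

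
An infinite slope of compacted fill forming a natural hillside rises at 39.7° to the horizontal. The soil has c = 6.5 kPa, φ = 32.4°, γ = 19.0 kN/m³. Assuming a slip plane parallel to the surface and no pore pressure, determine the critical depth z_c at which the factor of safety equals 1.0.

Setting FS = 1.00 in FS = [c + γz cos²β tanφ] / [γz sinβ cosβ] and solving for z:
z = c / [γ cosβ (FS·sinβ − cosβ·tanφ)]
  = 6.5 / [19.0·cos39.7°·(1.00·sin39.7° − cos39.7°·tan32.4°)]
  = 6.5 / [19.0·0.7694·(1.00·0.6388 − 0.7694·0.6346)]
  = 6.5 / 2.2000 = 2.955 m

z_c = 2.95 m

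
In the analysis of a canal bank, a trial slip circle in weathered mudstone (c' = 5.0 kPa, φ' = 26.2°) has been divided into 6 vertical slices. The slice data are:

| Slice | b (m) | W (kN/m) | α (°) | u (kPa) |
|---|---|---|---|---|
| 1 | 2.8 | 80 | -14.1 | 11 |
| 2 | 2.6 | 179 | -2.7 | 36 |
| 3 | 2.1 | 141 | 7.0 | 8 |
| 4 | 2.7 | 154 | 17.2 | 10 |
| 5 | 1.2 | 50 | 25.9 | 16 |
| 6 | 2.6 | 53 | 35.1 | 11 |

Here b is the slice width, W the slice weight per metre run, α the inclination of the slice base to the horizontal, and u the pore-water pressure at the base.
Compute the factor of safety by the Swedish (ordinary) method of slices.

Ordinary method of slices: FS = Σ[c'·Δl_i + (W_i cosα_i − u_i·Δl_i)·tanφ'] / Σ W_i sinα_i, with Δl_i = b_i / cosα_i.
Slice 1: Δl = 2.8/cos(-14.1°) = 2.887 m; N'_1 = 80·cos(-14.1°) − 11·2.887 = 45.8; c'Δl = 14.43; W sinα = -19.5
Slice 2: Δl = 2.6/cos(-2.7°) = 2.603 m; N'_2 = 179·cos(-2.7°) − 36·2.603 = 85.1; c'Δl = 13.01; W sinα = -8.4
Slice 3: Δl = 2.1/cos7.0° = 2.116 m; N'_3 = 141·cos7.0° − 8·2.116 = 123.0; c'Δl = 10.58; W sinα = 17.2
Slice 4: Δl = 2.7/cos17.2° = 2.826 m; N'_4 = 154·cos17.2° − 10·2.826 = 118.8; c'Δl = 14.13; W sinα = 45.5
Slice 5: Δl = 1.2/cos25.9° = 1.334 m; N'_5 = 50·cos25.9° − 16·1.334 = 23.6; c'Δl = 6.67; W sinα = 21.8
Slice 6: Δl = 2.6/cos35.1° = 3.178 m; N'_6 = 53·cos35.1° − 11·3.178 = 8.4; c'Δl = 15.89; W sinα = 30.5
Σc'Δl = 74.7 kN/m; ΣN' = 404.8 kN/m; ΣW sinα = 87.1 kN/m
Resisting = 74.7 + 404.8·tan26.2° = 74.7 + 199.2 = 273.9 kN/m
FS = 273.9 / 87.1 = 3.144

FS = 3.14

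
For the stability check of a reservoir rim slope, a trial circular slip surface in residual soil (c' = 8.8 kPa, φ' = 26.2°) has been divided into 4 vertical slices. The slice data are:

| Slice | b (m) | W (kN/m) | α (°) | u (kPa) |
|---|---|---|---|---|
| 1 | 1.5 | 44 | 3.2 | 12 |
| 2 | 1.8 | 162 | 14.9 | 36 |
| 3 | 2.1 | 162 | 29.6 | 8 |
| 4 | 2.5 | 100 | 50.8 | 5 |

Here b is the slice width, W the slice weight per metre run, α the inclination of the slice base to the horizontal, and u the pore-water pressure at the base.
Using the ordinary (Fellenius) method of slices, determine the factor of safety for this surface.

FS = 1.11

Ordinary method of slices: FS = Σ[c'·Δl_i + (W_i cosα_i − u_i·Δl_i)·tanφ'] / Σ W_i sinα_i, with Δl_i = b_i / cosα_i.
Slice 1: Δl = 1.5/cos3.2° = 1.502 m; N'_1 = 44·cos3.2° − 12·1.502 = 25.9; c'Δl = 13.22; W sinα = 2.5
Slice 2: Δl = 1.8/cos14.9° = 1.863 m; N'_2 = 162·cos14.9° − 36·1.863 = 89.5; c'Δl = 16.39; W sinα = 41.7
Slice 3: Δl = 2.1/cos29.6° = 2.415 m; N'_3 = 162·cos29.6° − 8·2.415 = 121.5; c'Δl = 21.25; W sinα = 80.0
Slice 4: Δl = 2.5/cos50.8° = 3.956 m; N'_4 = 100·cos50.8° − 5·3.956 = 43.4; c'Δl = 34.81; W sinα = 77.5
Σc'Δl = 85.7 kN/m; ΣN' = 280.4 kN/m; ΣW sinα = 201.6 kN/m
Resisting = 85.7 + 280.4·tan26.2° = 85.7 + 138.0 = 223.6 kN/m
FS = 223.6 / 201.6 = 1.109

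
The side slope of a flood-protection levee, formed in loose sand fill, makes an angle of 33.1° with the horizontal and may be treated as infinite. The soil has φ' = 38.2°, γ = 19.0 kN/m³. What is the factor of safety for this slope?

For a dry cohesionless infinite slope the factor of safety is FS = tanφ' / tanβ.
FS = tan38.2° / tan33.1° = 0.7869 / 0.6519 = 1.207

FS = 1.21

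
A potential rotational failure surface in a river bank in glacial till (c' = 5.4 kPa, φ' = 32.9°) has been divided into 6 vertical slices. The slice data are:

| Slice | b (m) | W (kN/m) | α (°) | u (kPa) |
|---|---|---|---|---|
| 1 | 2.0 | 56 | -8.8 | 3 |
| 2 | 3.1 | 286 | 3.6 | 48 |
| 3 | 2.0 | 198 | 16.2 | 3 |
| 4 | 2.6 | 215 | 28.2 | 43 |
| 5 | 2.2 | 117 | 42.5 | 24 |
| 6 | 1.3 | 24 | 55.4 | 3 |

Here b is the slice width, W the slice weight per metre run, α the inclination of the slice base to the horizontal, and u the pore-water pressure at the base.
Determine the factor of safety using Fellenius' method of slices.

Ordinary method of slices: FS = Σ[c'·Δl_i + (W_i cosα_i − u_i·Δl_i)·tanφ'] / Σ W_i sinα_i, with Δl_i = b_i / cosα_i.
Slice 1: Δl = 2.0/cos(-8.8°) = 2.024 m; N'_1 = 56·cos(-8.8°) − 3·2.024 = 49.3; c'Δl = 10.93; W sinα = -8.6
Slice 2: Δl = 3.1/cos3.6° = 3.106 m; N'_2 = 286·cos3.6° − 48·3.106 = 136.3; c'Δl = 16.77; W sinα = 18.0
Slice 3: Δl = 2.0/cos16.2° = 2.083 m; N'_3 = 198·cos16.2° − 3·2.083 = 183.9; c'Δl = 11.25; W sinα = 55.2
Slice 4: Δl = 2.6/cos28.2° = 2.950 m; N'_4 = 215·cos28.2° − 43·2.950 = 62.6; c'Δl = 15.93; W sinα = 101.6
Slice 5: Δl = 2.2/cos42.5° = 2.984 m; N'_5 = 117·cos42.5° − 24·2.984 = 14.6; c'Δl = 16.11; W sinα = 79.0
Slice 6: Δl = 1.3/cos55.4° = 2.289 m; N'_6 = 24·cos55.4° − 3·2.289 = 6.8; c'Δl = 12.36; W sinα = 19.8
Σc'Δl = 83.4 kN/m; ΣN' = 453.5 kN/m; ΣW sinα = 265.0 kN/m
Resisting = 83.4 + 453.5·tan32.9° = 83.4 + 293.4 = 376.8 kN/m
FS = 376.8 / 265.0 = 1.422

FS = 1.42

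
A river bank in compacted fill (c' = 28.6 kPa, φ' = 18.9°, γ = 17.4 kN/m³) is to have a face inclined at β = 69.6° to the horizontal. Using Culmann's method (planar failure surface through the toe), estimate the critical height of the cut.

Culmann's analysis gives the critical failure plane at α_cr = (β + φ')/2 = (69.6 + 18.9)/2 = 44.2°, and the critical height
H_c = (4c'/γ) · sinβ cosφ' / [1 − cos(β − φ')]
    = (4·28.6/17.4) · sin69.6°·cos18.9° / [1 − cos(50.7°)]
    = 6.575 · 0.9373·0.9461 / [1 − 0.6334]
    = 6.575 · 0.8867 / 0.3666
    = 15.90 m

H_c = 15.90 m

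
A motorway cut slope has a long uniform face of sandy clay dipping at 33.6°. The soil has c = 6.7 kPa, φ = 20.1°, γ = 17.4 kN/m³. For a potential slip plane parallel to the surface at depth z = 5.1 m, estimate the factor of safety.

FS = 0.71

For an infinite slope with a slip plane parallel to the surface (no pore pressure): FS = [c + γz cos²β tanφ] / [γz sinβ cosβ].
γz = 17.4·5.1 = 88.74 kN/m²
Numerator = 6.7 + 88.74·cos²33.6°·tan20.1° = 6.7 + 88.74·0.6938·0.3659 = 29.229 kPa
Denominator = 88.74·sin33.6°·cos33.6° = 88.74·0.5534·0.8329 = 40.903 kPa
FS = 29.229 / 40.903 = 0.715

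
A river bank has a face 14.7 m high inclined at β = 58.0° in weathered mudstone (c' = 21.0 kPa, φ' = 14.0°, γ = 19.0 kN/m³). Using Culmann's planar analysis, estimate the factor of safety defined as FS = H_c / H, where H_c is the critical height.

FS = 0.88

H_c = (4c'/γ) · sinβ cosφ' / [1 − cos(β − φ')]
    = (4·21.0/19.0) · sin58.0°·cos14.0° / [1 − cos44.0°]
    = 4.421 · 0.8229 / 0.2807 = 12.96 m
FS = H_c / H = 12.96 / 14.7 = 0.882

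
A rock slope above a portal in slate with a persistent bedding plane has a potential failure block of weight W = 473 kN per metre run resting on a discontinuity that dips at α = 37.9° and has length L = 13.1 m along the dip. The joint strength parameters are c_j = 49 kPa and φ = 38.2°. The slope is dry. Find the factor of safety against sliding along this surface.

Resolving the block weight along and normal to the plane and applying the Mohr–Coulomb strength on the joint:
N' = W cosα = 473·cos37.9° = 373.2 kN/m
Driving force T = W sinα = 473·sin37.9° = 290.6 kN/m
Resisting force R = c_j·L + N'·tanφ = 49·13.1 + 373.2·tan38.2° = 641.9 + 293.7 = 935.6 kN/m
FS = R / T = 935.6 / 290.6 = 3.220

FS = 3.22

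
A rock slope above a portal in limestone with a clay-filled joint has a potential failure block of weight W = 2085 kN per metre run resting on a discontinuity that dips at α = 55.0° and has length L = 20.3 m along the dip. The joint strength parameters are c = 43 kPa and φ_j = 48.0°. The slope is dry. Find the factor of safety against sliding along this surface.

Resolving the block weight along and normal to the plane and applying the Mohr–Coulomb strength on the joint:
N' = W cosα = 2085·cos55.0° = 1195.9 kN/m
Driving force T = W sinα = 2085·sin55.0° = 1707.9 kN/m
Resisting force R = c·L + N'·tanφ_j = 43·20.3 + 1195.9·tan48.0° = 872.9 + 1328.2 = 2201.1 kN/m
FS = R / T = 2201.1 / 1707.9 = 1.289

FS = 1.29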